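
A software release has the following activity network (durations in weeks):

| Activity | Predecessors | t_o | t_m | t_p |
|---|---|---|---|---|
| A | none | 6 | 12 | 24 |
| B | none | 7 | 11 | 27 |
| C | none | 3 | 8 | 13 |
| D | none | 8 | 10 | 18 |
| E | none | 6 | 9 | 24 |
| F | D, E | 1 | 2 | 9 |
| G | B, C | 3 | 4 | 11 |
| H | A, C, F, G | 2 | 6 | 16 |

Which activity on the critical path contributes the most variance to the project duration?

B

te_A = (6 + 4·12 + 24)/6 = 78/6 = 13; σ²_A = ((24−6)/6)² = 9.000
te_B = (7 + 4·11 + 27)/6 = 78/6 = 13; σ²_B = ((27−7)/6)² = 11.111
te_C = (3 + 4·8 + 13)/6 = 48/6 = 8; σ²_C = ((13−3)/6)² = 2.778
te_D = (8 + 4·10 + 18)/6 = 66/6 = 11; σ²_D = ((18−8)/6)² = 2.778
te_E = (6 + 4·9 + 24)/6 = 66/6 = 11; σ²_E = ((24−6)/6)² = 9.000
te_F = (1 + 4·2 + 9)/6 = 18/6 = 3; σ²_F = ((9−1)/6)² = 1.778
te_G = (3 + 4·4 + 11)/6 = 30/6 = 5; σ²_G = ((11−3)/6)² = 1.778
te_H = (2 + 4·6 + 16)/6 = 42/6 = 7; σ²_H = ((16−2)/6)² = 5.444

Forward pass:
ES_A = 0; EF_A = 13
ES_B = 0; EF_B = 13
ES_C = 0; EF_C = 8
ES_D = 0; EF_D = 11
ES_E = 0; EF_E = 11
ES_F = max(EF_D=11, EF_E=11) = 11; EF_F = 11+3 = 14
ES_G = max(EF_B=13, EF_C=8) = 13; EF_G = 13+5 = 18
ES_H = max(EF_A=13, EF_C=8, EF_F=14, EF_G=18) = 18; EF_H = 18+7 = 25
Expected project duration μ = 25 weeks. Critical path: B → G → H.

Variances on critical path: σ²_B=11.111, σ²_G=1.778, σ²_H=5.444.
Largest is σ²_B = 11.111.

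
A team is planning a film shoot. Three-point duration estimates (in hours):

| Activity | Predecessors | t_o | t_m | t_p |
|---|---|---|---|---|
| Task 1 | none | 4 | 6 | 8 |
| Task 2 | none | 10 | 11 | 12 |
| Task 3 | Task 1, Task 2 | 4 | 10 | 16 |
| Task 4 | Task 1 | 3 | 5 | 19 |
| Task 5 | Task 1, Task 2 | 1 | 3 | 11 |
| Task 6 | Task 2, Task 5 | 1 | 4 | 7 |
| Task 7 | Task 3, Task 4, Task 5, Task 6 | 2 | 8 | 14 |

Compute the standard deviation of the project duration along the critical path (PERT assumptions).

2.85 hours

te_Task 1 = (4 + 4·6 + 8)/6 = 36/6 = 6; σ²_Task 1 = ((8−4)/6)² = 0.444
te_Task 2 = (10 + 4·11 + 12)/6 = 66/6 = 11; σ²_Task 2 = ((12−10)/6)² = 0.111
te_Task 3 = (4 + 4·10 + 16)/6 = 60/6 = 10; σ²_Task 3 = ((16−4)/6)² = 4.000
te_Task 4 = (3 + 4·5 + 19)/6 = 42/6 = 7; σ²_Task 4 = ((19−3)/6)² = 7.111
te_Task 5 = (1 + 4·3 + 11)/6 = 24/6 = 4; σ²_Task 5 = ((11−1)/6)² = 2.778
te_Task 6 = (1 + 4·4 + 7)/6 = 24/6 = 4; σ²_Task 6 = ((7−1)/6)² = 1.000
te_Task 7 = (2 + 4·8 + 14)/6 = 48/6 = 8; σ²_Task 7 = ((14−2)/6)² = 4.000

Forward pass:
ES_Task 1 = 0; EF_Task 1 = 6
ES_Task 2 = 0; EF_Task 2 = 11
ES_Task 3 = max(EF_Task 1=6, EF_Task 2=11) = 11; EF_Task 3 = 11+10 = 21
ES_Task 4 = 6; EF_Task 4 = 6+7 = 13
ES_Task 5 = max(EF_Task 1=6, EF_Task 2=11) = 11; EF_Task 5 = 11+4 = 15
ES_Task 6 = max(EF_Task 2=11, EF_Task 5=15) = 15; EF_Task 6 = 15+4 = 19
ES_Task 7 = max(EF_Task 3=21, EF_Task 4=13, EF_Task 5=15, EF_Task 6=19) = 21; EF_Task 7 = 21+8 = 29
Expected project duration μ = 29 hours. Critical path: Task 2 → Task 3 → Task 7.

Variance along critical path = 0.111 + 4.000 + 4.000 = 8.111
σ = √8.111 = 2.848 hours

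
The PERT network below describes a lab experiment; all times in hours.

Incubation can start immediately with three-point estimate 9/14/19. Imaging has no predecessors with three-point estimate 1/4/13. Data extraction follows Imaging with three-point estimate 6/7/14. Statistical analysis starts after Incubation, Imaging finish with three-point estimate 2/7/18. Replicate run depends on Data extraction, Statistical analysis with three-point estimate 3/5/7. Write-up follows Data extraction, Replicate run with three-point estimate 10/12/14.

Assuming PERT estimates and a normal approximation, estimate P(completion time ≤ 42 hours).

0.820

te_Incubation = (9 + 4·14 + 19)/6 = 84/6 = 14; σ²_Incubation = ((19−9)/6)² = 2.778
te_Imaging = (1 + 4·4 + 13)/6 = 30/6 = 5; σ²_Imaging = ((13−1)/6)² = 4.000
te_Data extraction = (6 + 4·7 + 14)/6 = 48/6 = 8; σ²_Data extraction = ((14−6)/6)² = 1.778
te_Statistical analysis = (2 + 4·7 + 18)/6 = 48/6 = 8; σ²_Statistical analysis = ((18−2)/6)² = 7.111
te_Replicate run = (3 + 4·5 + 7)/6 = 30/6 = 5; σ²_Replicate run = ((7−3)/6)² = 0.444
te_Write-up = (10 + 4·12 + 14)/6 = 72/6 = 12; σ²_Write-up = ((14−10)/6)² = 0.444

Forward pass:
ES_Incubation = 0; EF_Incubation = 14
ES_Imaging = 0; EF_Imaging = 5
ES_Data extraction = 5; EF_Data extraction = 5+8 = 13
ES_Statistical analysis = max(EF_Incubation=14, EF_Imaging=5) = 14; EF_Statistical analysis = 14+8 = 22
ES_Replicate run = max(EF_Data extraction=13, EF_Statistical analysis=22) = 22; EF_Replicate run = 22+5 = 27
ES_Write-up = max(EF_Data extraction=13, EF_Replicate run=27) = 27; EF_Write-up = 27+12 = 39
Expected project duration μ = 39 hours. Critical path: Incubation → Statistical analysis → Replicate run → Write-up.

Variance along critical path = 2.778 + 7.111 + 0.444 + 0.444 = 10.778; σ = √10.778 = 3.283 hours.
Z = (42 − 39) / 3.283 = 0.914
P(T ≤ 42) = Φ(0.914) ≈ 0.820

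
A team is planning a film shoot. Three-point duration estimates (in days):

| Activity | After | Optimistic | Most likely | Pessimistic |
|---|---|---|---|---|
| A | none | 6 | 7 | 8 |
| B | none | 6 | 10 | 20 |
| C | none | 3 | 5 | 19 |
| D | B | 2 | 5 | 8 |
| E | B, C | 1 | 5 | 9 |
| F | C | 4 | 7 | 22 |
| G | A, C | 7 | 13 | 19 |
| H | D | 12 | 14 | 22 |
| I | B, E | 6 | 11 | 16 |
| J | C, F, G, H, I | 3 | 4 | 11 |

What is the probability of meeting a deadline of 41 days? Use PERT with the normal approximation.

0.934

te_A = (6 + 4·7 + 8)/6 = 42/6 = 7; σ²_A = ((8−6)/6)² = 0.111
te_B = (6 + 4·10 + 20)/6 = 66/6 = 11; σ²_B = ((20−6)/6)² = 5.444
te_C = (3 + 4·5 + 19)/6 = 42/6 = 7; σ²_C = ((19−3)/6)² = 7.111
te_D = (2 + 4·5 + 8)/6 = 30/6 = 5; σ²_D = ((8−2)/6)² = 1.000
te_E = (1 + 4·5 + 9)/6 = 30/6 = 5; σ²_E = ((9−1)/6)² = 1.778
te_F = (4 + 4·7 + 22)/6 = 54/6 = 9; σ²_F = ((22−4)/6)² = 9.000
te_G = (7 + 4·13 + 19)/6 = 78/6 = 13; σ²_G = ((19−7)/6)² = 4.000
te_H = (12 + 4·14 + 22)/6 = 90/6 = 15; σ²_H = ((22−12)/6)² = 2.778
te_I = (6 + 4·11 + 16)/6 = 66/6 = 11; σ²_I = ((16−6)/6)² = 2.778
te_J = (3 + 4·4 + 11)/6 = 30/6 = 5; σ²_J = ((11−3)/6)² = 1.778

Forward pass:
ES_A = 0; EF_A = 7
ES_B = 0; EF_B = 11
ES_C = 0; EF_C = 7
ES_D = 11; EF_D = 11+5 = 16
ES_E = max(EF_B=11, EF_C=7) = 11; EF_E = 11+5 = 16
ES_F = 7; EF_F = 7+9 = 16
ES_G = max(EF_A=7, EF_C=7) = 7; EF_G = 7+13 = 20
ES_H = 16; EF_H = 16+15 = 31
ES_I = max(EF_B=11, EF_E=16) = 16; EF_I = 16+11 = 27
ES_J = max(EF_C=7, EF_F=16, EF_G=20, EF_H=31, EF_I=27) = 31; EF_J = 31+5 = 36
Expected project duration μ = 36 days. Critical path: B → D → H → J.

Variance along critical path = 5.444 + 1.000 + 2.778 + 1.778 = 11.000; σ = √11.000 = 3.317 days.
Z = (41 − 36) / 3.317 = 1.508
P(T ≤ 41) = Φ(1.508) ≈ 0.934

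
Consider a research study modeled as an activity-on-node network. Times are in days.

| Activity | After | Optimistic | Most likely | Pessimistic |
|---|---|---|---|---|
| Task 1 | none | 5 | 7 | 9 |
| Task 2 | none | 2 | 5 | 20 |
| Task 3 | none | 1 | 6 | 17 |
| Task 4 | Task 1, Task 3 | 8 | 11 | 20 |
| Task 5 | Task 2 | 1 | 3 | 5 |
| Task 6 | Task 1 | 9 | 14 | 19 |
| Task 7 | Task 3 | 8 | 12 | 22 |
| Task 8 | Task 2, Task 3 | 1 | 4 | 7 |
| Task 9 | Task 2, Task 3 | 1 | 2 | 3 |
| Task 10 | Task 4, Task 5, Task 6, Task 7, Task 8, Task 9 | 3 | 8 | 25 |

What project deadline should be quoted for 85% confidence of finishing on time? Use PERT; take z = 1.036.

te_Task 1 = (5 + 4·7 + 9)/6 = 42/6 = 7; σ²_Task 1 = ((9−5)/6)² = 0.444
te_Task 2 = (2 + 4·5 + 20)/6 = 42/6 = 7; σ²_Task 2 = ((20−2)/6)² = 9.000
te_Task 3 = (1 + 4·6 + 17)/6 = 42/6 = 7; σ²_Task 3 = ((17−1)/6)² = 7.111
te_Task 4 = (8 + 4·11 + 20)/6 = 72/6 = 12; σ²_Task 4 = ((20−8)/6)² = 4.000
te_Task 5 = (1 + 4·3 + 5)/6 = 18/6 = 3; σ²_Task 5 = ((5−1)/6)² = 0.444
te_Task 6 = (9 + 4·14 + 19)/6 = 84/6 = 14; σ²_Task 6 = ((19−9)/6)² = 2.778
te_Task 7 = (8 + 4·12 + 22)/6 = 78/6 = 13; σ²_Task 7 = ((22−8)/6)² = 5.444
te_Task 8 = (1 + 4·4 + 7)/6 = 24/6 = 4; σ²_Task 8 = ((7−1)/6)² = 1.000
te_Task 9 = (1 + 4·2 + 3)/6 = 12/6 = 2; σ²_Task 9 = ((3−1)/6)² = 0.111
te_Task 10 = (3 + 4·8 + 25)/6 = 60/6 = 10; σ²_Task 10 = ((25−3)/6)² = 13.444

Forward pass:
ES_Task 1 = 0; EF_Task 1 = 7
ES_Task 2 = 0; EF_Task 2 = 7
ES_Task 3 = 0; EF_Task 3 = 7
ES_Task 4 = max(EF_Task 1=7, EF_Task 3=7) = 7; EF_Task 4 = 7+12 = 19
ES_Task 5 = 7; EF_Task 5 = 7+3 = 10
ES_Task 6 = 7; EF_Task 6 = 7+14 = 21
ES_Task 7 = 7; EF_Task 7 = 7+13 = 20
ES_Task 8 = max(EF_Task 2=7, EF_Task 3=7) = 7; EF_Task 8 = 7+4 = 11
ES_Task 9 = max(EF_Task 2=7, EF_Task 3=7) = 7; EF_Task 9 = 7+2 = 9
ES_Task 10 = max(EF_Task 4=19, EF_Task 5=10, EF_Task 6=21, EF_Task 7=20, EF_Task 8=11, EF_Task 9=9) = 21; EF_Task 10 = 21+10 = 31
Expected project duration μ = 31 days. Critical path: Task 1 → Task 6 → Task 10.

Variance along critical path = 0.444 + 2.778 + 13.444 = 16.667; σ = 4.082 days.
D = μ + z·σ = 31 + 1.036·4.082 = 35.2 days

35.2 days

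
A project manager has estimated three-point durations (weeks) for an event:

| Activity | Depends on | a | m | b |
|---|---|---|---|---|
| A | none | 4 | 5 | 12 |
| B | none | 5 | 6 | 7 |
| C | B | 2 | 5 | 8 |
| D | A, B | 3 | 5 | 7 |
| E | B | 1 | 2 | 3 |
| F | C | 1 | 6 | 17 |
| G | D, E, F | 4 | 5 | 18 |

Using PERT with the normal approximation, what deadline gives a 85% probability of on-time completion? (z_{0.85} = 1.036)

te_A = (4 + 4·5 + 12)/6 = 36/6 = 6; σ²_A = ((12−4)/6)² = 1.778
te_B = (5 + 4·6 + 7)/6 = 36/6 = 6; σ²_B = ((7−5)/6)² = 0.111
te_C = (2 + 4·5 + 8)/6 = 30/6 = 5; σ²_C = ((8−2)/6)² = 1.000
te_D = (3 + 4·5 + 7)/6 = 30/6 = 5; σ²_D = ((7−3)/6)² = 0.444
te_E = (1 + 4·2 + 3)/6 = 12/6 = 2; σ²_E = ((3−1)/6)² = 0.111
te_F = (1 + 4·6 + 17)/6 = 42/6 = 7; σ²_F = ((17−1)/6)² = 7.111
te_G = (4 + 4·5 + 18)/6 = 42/6 = 7; σ²_G = ((18−4)/6)² = 5.444

Forward pass:
ES_A = 0; EF_A = 6
ES_B = 0; EF_B = 6
ES_C = 6; EF_C = 6+5 = 11
ES_D = max(EF_A=6, EF_B=6) = 6; EF_D = 6+5 = 11
ES_E = 6; EF_E = 6+2 = 8
ES_F = 11; EF_F = 11+7 = 18
ES_G = max(EF_D=11, EF_E=8, EF_F=18) = 18; EF_G = 18+7 = 25
Expected project duration μ = 25 weeks. Critical path: B → C → F → G.

Variance along critical path = 0.111 + 1.000 + 7.111 + 5.444 = 13.667; σ = 3.697 weeks.
D = μ + z·σ = 25 + 1.036·3.697 = 28.8 weeks

28.8 weeks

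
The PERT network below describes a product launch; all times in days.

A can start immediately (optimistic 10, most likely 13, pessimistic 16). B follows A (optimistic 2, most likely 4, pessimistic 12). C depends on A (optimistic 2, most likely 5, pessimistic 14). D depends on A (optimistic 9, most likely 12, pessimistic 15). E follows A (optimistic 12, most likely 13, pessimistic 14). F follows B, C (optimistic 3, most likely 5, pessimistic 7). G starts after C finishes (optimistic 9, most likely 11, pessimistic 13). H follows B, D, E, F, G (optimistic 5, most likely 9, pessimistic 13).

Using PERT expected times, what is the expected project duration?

te_A = (10 + 4·13 + 16)/6 = 78/6 = 13
te_B = (2 + 4·4 + 12)/6 = 30/6 = 5
te_C = (2 + 4·5 + 14)/6 = 36/6 = 6
te_D = (9 + 4·12 + 15)/6 = 72/6 = 12
te_E = (12 + 4·13 + 14)/6 = 78/6 = 13
te_F = (3 + 4·5 + 7)/6 = 30/6 = 5
te_G = (9 + 4·11 + 13)/6 = 66/6 = 11
te_H = (5 + 4·9 + 13)/6 = 54/6 = 9

Forward pass:
ES_A = 0; EF_A = 13
ES_B = 13; EF_B = 13+5 = 18
ES_C = 13; EF_C = 13+6 = 19
ES_D = 13; EF_D = 13+12 = 25
ES_E = 13; EF_E = 13+13 = 26
ES_F = max(EF_B=18, EF_C=19) = 19; EF_F = 19+5 = 24
ES_G = 19; EF_G = 19+11 = 30
ES_H = max(EF_B=18, EF_D=25, EF_E=26, EF_F=24, EF_G=30) = 30; EF_H = 30+9 = 39
Expected project duration μ = 39 days. Critical path: A → C → G → H.

39 days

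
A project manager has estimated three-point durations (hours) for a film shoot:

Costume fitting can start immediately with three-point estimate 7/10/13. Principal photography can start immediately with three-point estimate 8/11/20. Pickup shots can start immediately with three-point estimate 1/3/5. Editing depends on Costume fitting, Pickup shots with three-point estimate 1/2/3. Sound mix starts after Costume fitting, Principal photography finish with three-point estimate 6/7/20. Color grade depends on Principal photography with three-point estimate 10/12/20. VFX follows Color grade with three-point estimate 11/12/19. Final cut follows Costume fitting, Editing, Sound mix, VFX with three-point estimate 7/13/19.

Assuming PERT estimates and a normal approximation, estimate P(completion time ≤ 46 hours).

te_Costume fitting = (7 + 4·10 + 13)/6 = 60/6 = 10; σ²_Costume fitting = ((13−7)/6)² = 1.000
te_Principal photography = (8 + 4·11 + 20)/6 = 72/6 = 12; σ²_Principal photography = ((20−8)/6)² = 4.000
te_Pickup shots = (1 + 4·3 + 5)/6 = 18/6 = 3; σ²_Pickup shots = ((5−1)/6)² = 0.444
te_Editing = (1 + 4·2 + 3)/6 = 12/6 = 2; σ²_Editing = ((3−1)/6)² = 0.111
te_Sound mix = (6 + 4·7 + 20)/6 = 54/6 = 9; σ²_Sound mix = ((20−6)/6)² = 5.444
te_Color grade = (10 + 4·12 + 20)/6 = 78/6 = 13; σ²_Color grade = ((20−10)/6)² = 2.778
te_VFX = (11 + 4·12 + 19)/6 = 78/6 = 13; σ²_VFX = ((19−11)/6)² = 1.778
te_Final cut = (7 + 4·13 + 19)/6 = 78/6 = 13; σ²_Final cut = ((19−7)/6)² = 4.000

Forward pass:
ES_Costume fitting = 0; EF_Costume fitting = 10
ES_Principal photography = 0; EF_Principal photography = 12
ES_Pickup shots = 0; EF_Pickup shots = 3
ES_Editing = max(EF_Costume fitting=10, EF_Pickup shots=3) = 10; EF_Editing = 10+2 = 12
ES_Sound mix = max(EF_Costume fitting=10, EF_Principal photography=12) = 12; EF_Sound mix = 12+9 = 21
ES_Color grade = 12; EF_Color grade = 12+13 = 25
ES_VFX = 25; EF_VFX = 25+13 = 38
ES_Final cut = max(EF_Costume fitting=10, EF_Editing=12, EF_Sound mix=21, EF_VFX=38) = 38; EF_Final cut = 38+13 = 51
Expected project duration μ = 51 hours. Critical path: Principal photography → Color grade → VFX → Final cut.

Variance along critical path = 4.000 + 2.778 + 1.778 + 4.000 = 12.556; σ = √12.556 = 3.543 hours.
Z = (46 − 51) / 3.543 = -1.411
P(T ≤ 46) = Φ(-1.411) ≈ 0.079

0.079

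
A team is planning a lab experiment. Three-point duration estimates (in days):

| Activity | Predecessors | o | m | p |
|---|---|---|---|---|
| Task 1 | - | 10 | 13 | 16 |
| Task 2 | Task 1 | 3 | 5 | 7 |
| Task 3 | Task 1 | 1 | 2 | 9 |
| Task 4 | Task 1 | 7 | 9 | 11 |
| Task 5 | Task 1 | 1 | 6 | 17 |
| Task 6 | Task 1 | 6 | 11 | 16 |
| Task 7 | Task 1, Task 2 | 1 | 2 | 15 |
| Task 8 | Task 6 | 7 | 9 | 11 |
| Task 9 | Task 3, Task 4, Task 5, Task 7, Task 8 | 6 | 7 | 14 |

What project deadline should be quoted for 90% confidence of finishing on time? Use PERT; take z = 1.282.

te_Task 1 = (10 + 4·13 + 16)/6 = 78/6 = 13; σ²_Task 1 = ((16−10)/6)² = 1.000
te_Task 2 = (3 + 4·5 + 7)/6 = 30/6 = 5; σ²_Task 2 = ((7−3)/6)² = 0.444
te_Task 3 = (1 + 4·2 + 9)/6 = 18/6 = 3; σ²_Task 3 = ((9−1)/6)² = 1.778
te_Task 4 = (7 + 4·9 + 11)/6 = 54/6 = 9; σ²_Task 4 = ((11−7)/6)² = 0.444
te_Task 5 = (1 + 4·6 + 17)/6 = 42/6 = 7; σ²_Task 5 = ((17−1)/6)² = 7.111
te_Task 6 = (6 + 4·11 + 16)/6 = 66/6 = 11; σ²_Task 6 = ((16−6)/6)² = 2.778
te_Task 7 = (1 + 4·2 + 15)/6 = 24/6 = 4; σ²_Task 7 = ((15−1)/6)² = 5.444
te_Task 8 = (7 + 4·9 + 11)/6 = 54/6 = 9; σ²_Task 8 = ((11−7)/6)² = 0.444
te_Task 9 = (6 + 4·7 + 14)/6 = 48/6 = 8; σ²_Task 9 = ((14−6)/6)² = 1.778

Forward pass:
ES_Task 1 = 0; EF_Task 1 = 13
ES_Task 2 = 13; EF_Task 2 = 13+5 = 18
ES_Task 3 = 13; EF_Task 3 = 13+3 = 16
ES_Task 4 = 13; EF_Task 4 = 13+9 = 22
ES_Task 5 = 13; EF_Task 5 = 13+7 = 20
ES_Task 6 = 13; EF_Task 6 = 13+11 = 24
ES_Task 7 = max(EF_Task 1=13, EF_Task 2=18) = 18; EF_Task 7 = 18+4 = 22
ES_Task 8 = 24; EF_Task 8 = 24+9 = 33
ES_Task 9 = max(EF_Task 3=16, EF_Task 4=22, EF_Task 5=20, EF_Task 7=22, EF_Task 8=33) = 33; EF_Task 9 = 33+8 = 41
Expected project duration μ = 41 days. Critical path: Task 1 → Task 6 → Task 8 → Task 9.

Variance along critical path = 1.000 + 2.778 + 0.444 + 1.778 = 6.000; σ = 2.449 days.
D = μ + z·σ = 41 + 1.282·2.449 = 44.1 days

44.1 days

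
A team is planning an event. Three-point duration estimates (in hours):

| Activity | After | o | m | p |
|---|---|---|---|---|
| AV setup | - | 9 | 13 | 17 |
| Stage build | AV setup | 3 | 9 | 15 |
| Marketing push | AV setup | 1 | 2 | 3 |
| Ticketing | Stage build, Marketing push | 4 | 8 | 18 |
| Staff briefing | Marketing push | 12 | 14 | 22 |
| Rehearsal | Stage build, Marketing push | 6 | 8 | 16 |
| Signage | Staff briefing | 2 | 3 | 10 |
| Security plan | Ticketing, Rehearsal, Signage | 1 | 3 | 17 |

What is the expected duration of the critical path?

39 hours

te_AV setup = (9 + 4·13 + 17)/6 = 78/6 = 13
te_Stage build = (3 + 4·9 + 15)/6 = 54/6 = 9
te_Marketing push = (1 + 4·2 + 3)/6 = 12/6 = 2
te_Ticketing = (4 + 4·8 + 18)/6 = 54/6 = 9
te_Staff briefing = (12 + 4·14 + 22)/6 = 90/6 = 15
te_Rehearsal = (6 + 4·8 + 16)/6 = 54/6 = 9
te_Signage = (2 + 4·3 + 10)/6 = 24/6 = 4
te_Security plan = (1 + 4·3 + 17)/6 = 30/6 = 5

Forward pass:
ES_AV setup = 0; EF_AV setup = 13
ES_Stage build = 13; EF_Stage build = 13+9 = 22
ES_Marketing push = 13; EF_Marketing push = 13+2 = 15
ES_Ticketing = max(EF_Stage build=22, EF_Marketing push=15) = 22; EF_Ticketing = 22+9 = 31
ES_Staff briefing = 15; EF_Staff briefing = 15+15 = 30
ES_Rehearsal = max(EF_Stage build=22, EF_Marketing push=15) = 22; EF_Rehearsal = 22+9 = 31
ES_Signage = 30; EF_Signage = 30+4 = 34
ES_Security plan = max(EF_Ticketing=31, EF_Rehearsal=31, EF_Signage=34) = 34; EF_Security plan = 34+5 = 39
Expected project duration μ = 39 hours. Critical path: AV setup → Marketing push → Staff briefing → Signage → Security plan.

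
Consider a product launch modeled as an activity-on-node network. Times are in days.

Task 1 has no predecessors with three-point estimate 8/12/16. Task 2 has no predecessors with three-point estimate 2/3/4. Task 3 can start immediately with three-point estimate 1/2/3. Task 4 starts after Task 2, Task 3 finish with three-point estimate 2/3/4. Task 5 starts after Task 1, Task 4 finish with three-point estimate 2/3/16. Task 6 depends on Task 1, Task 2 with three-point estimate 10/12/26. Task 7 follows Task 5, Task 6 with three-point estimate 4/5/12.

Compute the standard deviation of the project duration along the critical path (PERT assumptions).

3.27 days

te_Task 1 = (8 + 4·12 + 16)/6 = 72/6 = 12; σ²_Task 1 = ((16−8)/6)² = 1.778
te_Task 2 = (2 + 4·3 + 4)/6 = 18/6 = 3; σ²_Task 2 = ((4−2)/6)² = 0.111
te_Task 3 = (1 + 4·2 + 3)/6 = 12/6 = 2; σ²_Task 3 = ((3−1)/6)² = 0.111
te_Task 4 = (2 + 4·3 + 4)/6 = 18/6 = 3; σ²_Task 4 = ((4−2)/6)² = 0.111
te_Task 5 = (2 + 4·3 + 16)/6 = 30/6 = 5; σ²_Task 5 = ((16−2)/6)² = 5.444
te_Task 6 = (10 + 4·12 + 26)/6 = 84/6 = 14; σ²_Task 6 = ((26−10)/6)² = 7.111
te_Task 7 = (4 + 4·5 + 12)/6 = 36/6 = 6; σ²_Task 7 = ((12−4)/6)² = 1.778

Forward pass:
ES_Task 1 = 0; EF_Task 1 = 12
ES_Task 2 = 0; EF_Task 2 = 3
ES_Task 3 = 0; EF_Task 3 = 2
ES_Task 4 = max(EF_Task 2=3, EF_Task 3=2) = 3; EF_Task 4 = 3+3 = 6
ES_Task 5 = max(EF_Task 1=12, EF_Task 4=6) = 12; EF_Task 5 = 12+5 = 17
ES_Task 6 = max(EF_Task 1=12, EF_Task 2=3) = 12; EF_Task 6 = 12+14 = 26
ES_Task 7 = max(EF_Task 5=17, EF_Task 6=26) = 26; EF_Task 7 = 26+6 = 32
Expected project duration μ = 32 days. Critical path: Task 1 → Task 6 → Task 7.

Variance along critical path = 1.778 + 7.111 + 1.778 = 10.667
σ = √10.667 = 3.266 days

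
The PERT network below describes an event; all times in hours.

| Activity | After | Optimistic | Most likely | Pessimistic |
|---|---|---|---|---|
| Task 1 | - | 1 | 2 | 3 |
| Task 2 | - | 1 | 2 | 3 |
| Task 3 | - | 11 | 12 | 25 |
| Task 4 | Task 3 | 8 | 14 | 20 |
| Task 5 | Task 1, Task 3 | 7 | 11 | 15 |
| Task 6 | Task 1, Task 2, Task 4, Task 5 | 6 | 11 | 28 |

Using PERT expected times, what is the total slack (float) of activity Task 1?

te_Task 1 = (1 + 4·2 + 3)/6 = 12/6 = 2
te_Task 2 = (1 + 4·2 + 3)/6 = 12/6 = 2
te_Task 3 = (11 + 4·12 + 25)/6 = 84/6 = 14
te_Task 4 = (8 + 4·14 + 20)/6 = 84/6 = 14
te_Task 5 = (7 + 4·11 + 15)/6 = 66/6 = 11
te_Task 6 = (6 + 4·11 + 28)/6 = 78/6 = 13

Forward pass:
ES_Task 1 = 0; EF_Task 1 = 2
ES_Task 2 = 0; EF_Task 2 = 2
ES_Task 3 = 0; EF_Task 3 = 14
ES_Task 4 = 14; EF_Task 4 = 14+14 = 28
ES_Task 5 = max(EF_Task 1=2, EF_Task 3=14) = 14; EF_Task 5 = 14+11 = 25
ES_Task 6 = max(EF_Task 1=2, EF_Task 2=2, EF_Task 4=28, EF_Task 5=25) = 28; EF_Task 6 = 28+13 = 41
Expected project duration μ = 41 hours. Critical path: Task 3 → Task 4 → Task 6.

Backward pass:
LF_Task 6 = 41; LS_Task 6 = 41−13 = 28
LF_Task 5 = LS_Task 6 = 28; LS_Task 5 = 28−11 = 17
LF_Task 4 = LS_Task 6 = 28; LS_Task 4 = 28−14 = 14
LF_Task 3 = min(LS_Task 4=14, LS_Task 5=17) = 14; LS_Task 3 = 14−14 = 0
LF_Task 2 = LS_Task 6 = 28; LS_Task 2 = 28−2 = 26
LF_Task 1 = min(LS_Task 5=17, LS_Task 6=28) = 17; LS_Task 1 = 17−2 = 15
Slack_Task 1 = LS_Task 1 − ES_Task 1 = 15 − 0 = 15

15 hours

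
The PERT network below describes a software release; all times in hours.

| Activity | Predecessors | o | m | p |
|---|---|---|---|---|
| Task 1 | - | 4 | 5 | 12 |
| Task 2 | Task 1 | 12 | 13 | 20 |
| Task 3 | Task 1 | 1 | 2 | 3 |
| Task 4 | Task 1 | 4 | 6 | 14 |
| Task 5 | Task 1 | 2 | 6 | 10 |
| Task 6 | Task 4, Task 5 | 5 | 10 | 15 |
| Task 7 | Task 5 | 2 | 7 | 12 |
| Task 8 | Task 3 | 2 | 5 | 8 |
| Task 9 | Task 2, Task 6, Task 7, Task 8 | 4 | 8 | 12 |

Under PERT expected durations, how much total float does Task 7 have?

te_Task 1 = (4 + 4·5 + 12)/6 = 36/6 = 6
te_Task 2 = (12 + 4·13 + 20)/6 = 84/6 = 14
te_Task 3 = (1 + 4·2 + 3)/6 = 12/6 = 2
te_Task 4 = (4 + 4·6 + 14)/6 = 42/6 = 7
te_Task 5 = (2 + 4·6 + 10)/6 = 36/6 = 6
te_Task 6 = (5 + 4·10 + 15)/6 = 60/6 = 10
te_Task 7 = (2 + 4·7 + 12)/6 = 42/6 = 7
te_Task 8 = (2 + 4·5 + 8)/6 = 30/6 = 5
te_Task 9 = (4 + 4·8 + 12)/6 = 48/6 = 8

Forward pass:
ES_Task 1 = 0; EF_Task 1 = 6
ES_Task 2 = 6; EF_Task 2 = 6+14 = 20
ES_Task 3 = 6; EF_Task 3 = 6+2 = 8
ES_Task 4 = 6; EF_Task 4 = 6+7 = 13
ES_Task 5 = 6; EF_Task 5 = 6+6 = 12
ES_Task 6 = max(EF_Task 4=13, EF_Task 5=12) = 13; EF_Task 6 = 13+10 = 23
ES_Task 7 = 12; EF_Task 7 = 12+7 = 19
ES_Task 8 = 8; EF_Task 8 = 8+5 = 13
ES_Task 9 = max(EF_Task 2=20, EF_Task 6=23, EF_Task 7=19, EF_Task 8=13) = 23; EF_Task 9 = 23+8 = 31
Expected project duration μ = 31 hours. Critical path: Task 1 → Task 4 → Task 6 → Task 9.

Backward pass:
LF_Task 9 = 31; LS_Task 9 = 31−8 = 23
LF_Task 8 = LS_Task 9 = 23; LS_Task 8 = 23−5 = 18
LF_Task 7 = LS_Task 9 = 23; LS_Task 7 = 23−7 = 16
LF_Task 6 = LS_Task 9 = 23; LS_Task 6 = 23−10 = 13
LF_Task 5 = min(LS_Task 6=13, LS_Task 7=16) = 13; LS_Task 5 = 13−6 = 7
LF_Task 4 = LS_Task 6 = 13; LS_Task 4 = 13−7 = 6
LF_Task 3 = LS_Task 8 = 18; LS_Task 3 = 18−2 = 16
LF_Task 2 = LS_Task 9 = 23; LS_Task 2 = 23−14 = 9
LF_Task 1 = min(LS_Task 2=9, LS_Task 3=16, LS_Task 4=6, LS_Task 5=7) = 6; LS_Task 1 = 6−6 = 0
Slack_Task 7 = LS_Task 7 − ES_Task 7 = 16 − 12 = 4

4 hours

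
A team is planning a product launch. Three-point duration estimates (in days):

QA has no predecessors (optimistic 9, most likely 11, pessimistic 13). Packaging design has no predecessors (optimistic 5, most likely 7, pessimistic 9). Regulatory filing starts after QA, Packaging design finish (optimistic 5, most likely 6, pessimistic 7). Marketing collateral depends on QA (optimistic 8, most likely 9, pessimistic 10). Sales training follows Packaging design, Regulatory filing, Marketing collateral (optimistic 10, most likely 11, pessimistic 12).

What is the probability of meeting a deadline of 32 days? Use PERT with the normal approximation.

te_QA = (9 + 4·11 + 13)/6 = 66/6 = 11; σ²_QA = ((13−9)/6)² = 0.444
te_Packaging design = (5 + 4·7 + 9)/6 = 42/6 = 7; σ²_Packaging design = ((9−5)/6)² = 0.444
te_Regulatory filing = (5 + 4·6 + 7)/6 = 36/6 = 6; σ²_Regulatory filing = ((7−5)/6)² = 0.111
te_Marketing collateral = (8 + 4·9 + 10)/6 = 54/6 = 9; σ²_Marketing collateral = ((10−8)/6)² = 0.111
te_Sales training = (10 + 4·11 + 12)/6 = 66/6 = 11; σ²_Sales training = ((12−10)/6)² = 0.111

Forward pass:
ES_QA = 0; EF_QA = 11
ES_Packaging design = 0; EF_Packaging design = 7
ES_Regulatory filing = max(EF_QA=11, EF_Packaging design=7) = 11; EF_Regulatory filing = 11+6 = 17
ES_Marketing collateral = 11; EF_Marketing collateral = 11+9 = 20
ES_Sales training = max(EF_Packaging design=7, EF_Regulatory filing=17, EF_Marketing collateral=20) = 20; EF_Sales training = 20+11 = 31
Expected project duration μ = 31 days. Critical path: QA → Marketing collateral → Sales training.

Variance along critical path = 0.444 + 0.111 + 0.111 = 0.667; σ = √0.667 = 0.816 days.
Z = (32 − 31) / 0.816 = 1.225
P(T ≤ 32) = Φ(1.225) ≈ 0.890

0.890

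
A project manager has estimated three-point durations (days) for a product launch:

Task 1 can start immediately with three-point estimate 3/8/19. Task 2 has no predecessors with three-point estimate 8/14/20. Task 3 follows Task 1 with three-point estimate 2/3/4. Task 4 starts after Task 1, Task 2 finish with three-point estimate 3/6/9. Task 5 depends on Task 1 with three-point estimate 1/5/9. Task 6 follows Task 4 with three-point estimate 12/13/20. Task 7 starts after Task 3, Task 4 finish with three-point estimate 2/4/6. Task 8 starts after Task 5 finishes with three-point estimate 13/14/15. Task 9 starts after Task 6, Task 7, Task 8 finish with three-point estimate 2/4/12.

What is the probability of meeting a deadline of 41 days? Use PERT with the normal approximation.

0.741

te_Task 1 = (3 + 4·8 + 19)/6 = 54/6 = 9; σ²_Task 1 = ((19−3)/6)² = 7.111
te_Task 2 = (8 + 4·14 + 20)/6 = 84/6 = 14; σ²_Task 2 = ((20−8)/6)² = 4.000
te_Task 3 = (2 + 4·3 + 4)/6 = 18/6 = 3; σ²_Task 3 = ((4−2)/6)² = 0.111
te_Task 4 = (3 + 4·6 + 9)/6 = 36/6 = 6; σ²_Task 4 = ((9−3)/6)² = 1.000
te_Task 5 = (1 + 4·5 + 9)/6 = 30/6 = 5; σ²_Task 5 = ((9−1)/6)² = 1.778
te_Task 6 = (12 + 4·13 + 20)/6 = 84/6 = 14; σ²_Task 6 = ((20−12)/6)² = 1.778
te_Task 7 = (2 + 4·4 + 6)/6 = 24/6 = 4; σ²_Task 7 = ((6−2)/6)² = 0.444
te_Task 8 = (13 + 4·14 + 15)/6 = 84/6 = 14; σ²_Task 8 = ((15−13)/6)² = 0.111
te_Task 9 = (2 + 4·4 + 12)/6 = 30/6 = 5; σ²_Task 9 = ((12−2)/6)² = 2.778

Forward pass:
ES_Task 1 = 0; EF_Task 1 = 9
ES_Task 2 = 0; EF_Task 2 = 14
ES_Task 3 = 9; EF_Task 3 = 9+3 = 12
ES_Task 4 = max(EF_Task 1=9, EF_Task 2=14) = 14; EF_Task 4 = 14+6 = 20
ES_Task 5 = 9; EF_Task 5 = 9+5 = 14
ES_Task 6 = 20; EF_Task 6 = 20+14 = 34
ES_Task 7 = max(EF_Task 3=12, EF_Task 4=20) = 20; EF_Task 7 = 20+4 = 24
ES_Task 8 = 14; EF_Task 8 = 14+14 = 28
ES_Task 9 = max(EF_Task 6=34, EF_Task 7=24, EF_Task 8=28) = 34; EF_Task 9 = 34+5 = 39
Expected project duration μ = 39 days. Critical path: Task 2 → Task 4 → Task 6 → Task 9.

Variance along critical path = 4.000 + 1.000 + 1.778 + 2.778 = 9.556; σ = √9.556 = 3.091 days.
Z = (41 − 39) / 3.091 = 0.647
P(T ≤ 41) = Φ(0.647) ≈ 0.741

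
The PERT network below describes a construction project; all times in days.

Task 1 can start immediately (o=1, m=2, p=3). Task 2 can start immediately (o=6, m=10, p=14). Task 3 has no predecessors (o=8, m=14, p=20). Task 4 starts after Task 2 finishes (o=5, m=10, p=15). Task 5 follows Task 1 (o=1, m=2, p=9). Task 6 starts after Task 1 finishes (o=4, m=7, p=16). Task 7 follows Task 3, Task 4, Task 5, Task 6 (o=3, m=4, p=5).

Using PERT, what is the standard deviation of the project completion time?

te_Task 1 = (1 + 4·2 + 3)/6 = 12/6 = 2; σ²_Task 1 = ((3−1)/6)² = 0.111
te_Task 2 = (6 + 4·10 + 14)/6 = 60/6 = 10; σ²_Task 2 = ((14−6)/6)² = 1.778
te_Task 3 = (8 + 4·14 + 20)/6 = 84/6 = 14; σ²_Task 3 = ((20−8)/6)² = 4.000
te_Task 4 = (5 + 4·10 + 15)/6 = 60/6 = 10; σ²_Task 4 = ((15−5)/6)² = 2.778
te_Task 5 = (1 + 4·2 + 9)/6 = 18/6 = 3; σ²_Task 5 = ((9−1)/6)² = 1.778
te_Task 6 = (4 + 4·7 + 16)/6 = 48/6 = 8; σ²_Task 6 = ((16−4)/6)² = 4.000
te_Task 7 = (3 + 4·4 + 5)/6 = 24/6 = 4; σ²_Task 7 = ((5−3)/6)² = 0.111

Forward pass:
ES_Task 1 = 0; EF_Task 1 = 2
ES_Task 2 = 0; EF_Task 2 = 10
ES_Task 3 = 0; EF_Task 3 = 14
ES_Task 4 = 10; EF_Task 4 = 10+10 = 20
ES_Task 5 = 2; EF_Task 5 = 2+3 = 5
ES_Task 6 = 2; EF_Task 6 = 2+8 = 10
ES_Task 7 = max(EF_Task 3=14, EF_Task 4=20, EF_Task 5=5, EF_Task 6=10) = 20; EF_Task 7 = 20+4 = 24
Expected project duration μ = 24 days. Critical path: Task 2 → Task 4 → Task 7.

Variance along critical path = 1.778 + 2.778 + 0.111 = 4.667
σ = √4.667 = 2.160 days

2.16 days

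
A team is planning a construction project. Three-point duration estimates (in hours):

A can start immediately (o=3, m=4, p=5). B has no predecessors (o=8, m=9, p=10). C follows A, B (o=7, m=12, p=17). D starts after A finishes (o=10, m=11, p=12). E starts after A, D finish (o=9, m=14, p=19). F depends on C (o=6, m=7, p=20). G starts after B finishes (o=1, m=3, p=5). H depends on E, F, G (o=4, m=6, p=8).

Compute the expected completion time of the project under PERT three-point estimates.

36 hours

te_A = (3 + 4·4 + 5)/6 = 24/6 = 4
te_B = (8 + 4·9 + 10)/6 = 54/6 = 9
te_C = (7 + 4·12 + 17)/6 = 72/6 = 12
te_D = (10 + 4·11 + 12)/6 = 66/6 = 11
te_E = (9 + 4·14 + 19)/6 = 84/6 = 14
te_F = (6 + 4·7 + 20)/6 = 54/6 = 9
te_G = (1 + 4·3 + 5)/6 = 18/6 = 3
te_H = (4 + 4·6 + 8)/6 = 36/6 = 6

Forward pass:
ES_A = 0; EF_A = 4
ES_B = 0; EF_B = 9
ES_C = max(EF_A=4, EF_B=9) = 9; EF_C = 9+12 = 21
ES_D = 4; EF_D = 4+11 = 15
ES_E = max(EF_A=4, EF_D=15) = 15; EF_E = 15+14 = 29
ES_F = 21; EF_F = 21+9 = 30
ES_G = 9; EF_G = 9+3 = 12
ES_H = max(EF_E=29, EF_F=30, EF_G=12) = 30; EF_H = 30+6 = 36
Expected project duration μ = 36 hours. Critical path: B → C → F → H.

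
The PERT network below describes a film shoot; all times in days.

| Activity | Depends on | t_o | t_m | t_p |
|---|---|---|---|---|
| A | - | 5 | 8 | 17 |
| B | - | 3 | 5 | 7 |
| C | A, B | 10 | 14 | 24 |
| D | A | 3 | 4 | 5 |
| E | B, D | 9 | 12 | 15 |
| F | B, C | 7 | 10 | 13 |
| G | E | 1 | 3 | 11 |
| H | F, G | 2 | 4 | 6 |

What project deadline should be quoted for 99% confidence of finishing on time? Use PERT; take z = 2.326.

te_A = (5 + 4·8 + 17)/6 = 54/6 = 9; σ²_A = ((17−5)/6)² = 4.000
te_B = (3 + 4·5 + 7)/6 = 30/6 = 5; σ²_B = ((7−3)/6)² = 0.444
te_C = (10 + 4·14 + 24)/6 = 90/6 = 15; σ²_C = ((24−10)/6)² = 5.444
te_D = (3 + 4·4 + 5)/6 = 24/6 = 4; σ²_D = ((5−3)/6)² = 0.111
te_E = (9 + 4·12 + 15)/6 = 72/6 = 12; σ²_E = ((15−9)/6)² = 1.000
te_F = (7 + 4·10 + 13)/6 = 60/6 = 10; σ²_F = ((13−7)/6)² = 1.000
te_G = (1 + 4·3 + 11)/6 = 24/6 = 4; σ²_G = ((11−1)/6)² = 2.778
te_H = (2 + 4·4 + 6)/6 = 24/6 = 4; σ²_H = ((6−2)/6)² = 0.444

Forward pass:
ES_A = 0; EF_A = 9
ES_B = 0; EF_B = 5
ES_C = max(EF_A=9, EF_B=5) = 9; EF_C = 9+15 = 24
ES_D = 9; EF_D = 9+4 = 13
ES_E = max(EF_B=5, EF_D=13) = 13; EF_E = 13+12 = 25
ES_F = max(EF_B=5, EF_C=24) = 24; EF_F = 24+10 = 34
ES_G = 25; EF_G = 25+4 = 29
ES_H = max(EF_F=34, EF_G=29) = 34; EF_H = 34+4 = 38
Expected project duration μ = 38 days. Critical path: A → C → F → H.

Variance along critical path = 4.000 + 5.444 + 1.000 + 0.444 = 10.889; σ = 3.300 days.
D = μ + z·σ = 38 + 2.326·3.300 = 45.7 days

45.7 days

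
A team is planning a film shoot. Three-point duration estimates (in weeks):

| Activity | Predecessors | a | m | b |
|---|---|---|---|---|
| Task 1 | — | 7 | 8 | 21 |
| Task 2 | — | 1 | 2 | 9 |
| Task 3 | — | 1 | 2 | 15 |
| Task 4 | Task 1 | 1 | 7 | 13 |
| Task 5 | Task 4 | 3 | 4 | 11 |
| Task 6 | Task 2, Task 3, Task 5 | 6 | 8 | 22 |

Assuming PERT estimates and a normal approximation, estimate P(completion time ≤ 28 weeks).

te_Task 1 = (7 + 4·8 + 21)/6 = 60/6 = 10; σ²_Task 1 = ((21−7)/6)² = 5.444
te_Task 2 = (1 + 4·2 + 9)/6 = 18/6 = 3; σ²_Task 2 = ((9−1)/6)² = 1.778
te_Task 3 = (1 + 4·2 + 15)/6 = 24/6 = 4; σ²_Task 3 = ((15−1)/6)² = 5.444
te_Task 4 = (1 + 4·7 + 13)/6 = 42/6 = 7; σ²_Task 4 = ((13−1)/6)² = 4.000
te_Task 5 = (3 + 4·4 + 11)/6 = 30/6 = 5; σ²_Task 5 = ((11−3)/6)² = 1.778
te_Task 6 = (6 + 4·8 + 22)/6 = 60/6 = 10; σ²_Task 6 = ((22−6)/6)² = 7.111

Forward pass:
ES_Task 1 = 0; EF_Task 1 = 10
ES_Task 2 = 0; EF_Task 2 = 3
ES_Task 3 = 0; EF_Task 3 = 4
ES_Task 4 = 10; EF_Task 4 = 10+7 = 17
ES_Task 5 = 17; EF_Task 5 = 17+5 = 22
ES_Task 6 = max(EF_Task 2=3, EF_Task 3=4, EF_Task 5=22) = 22; EF_Task 6 = 22+10 = 32
Expected project duration μ = 32 weeks. Critical path: Task 1 → Task 4 → Task 5 → Task 6.

Variance along critical path = 5.444 + 4.000 + 1.778 + 7.111 = 18.333; σ = √18.333 = 4.282 weeks.
Z = (28 − 32) / 4.282 = -0.934
P(T ≤ 28) = Φ(-0.934) ≈ 0.175

0.175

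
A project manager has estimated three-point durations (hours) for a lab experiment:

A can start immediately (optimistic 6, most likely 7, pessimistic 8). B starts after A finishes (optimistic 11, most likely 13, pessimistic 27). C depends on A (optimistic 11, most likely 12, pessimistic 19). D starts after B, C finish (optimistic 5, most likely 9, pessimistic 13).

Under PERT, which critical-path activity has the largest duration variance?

B

te_A = (6 + 4·7 + 8)/6 = 42/6 = 7; σ²_A = ((8−6)/6)² = 0.111
te_B = (11 + 4·13 + 27)/6 = 90/6 = 15; σ²_B = ((27−11)/6)² = 7.111
te_C = (11 + 4·12 + 19)/6 = 78/6 = 13; σ²_C = ((19−11)/6)² = 1.778
te_D = (5 + 4·9 + 13)/6 = 54/6 = 9; σ²_D = ((13−5)/6)² = 1.778

Forward pass:
ES_A = 0; EF_A = 7
ES_B = 7; EF_B = 7+15 = 22
ES_C = 7; EF_C = 7+13 = 20
ES_D = max(EF_B=22, EF_C=20) = 22; EF_D = 22+9 = 31
Expected project duration μ = 31 hours. Critical path: A → B → D.

Variances on critical path: σ²_A=0.111, σ²_B=7.111, σ²_D=1.778.
Largest is σ²_B = 7.111.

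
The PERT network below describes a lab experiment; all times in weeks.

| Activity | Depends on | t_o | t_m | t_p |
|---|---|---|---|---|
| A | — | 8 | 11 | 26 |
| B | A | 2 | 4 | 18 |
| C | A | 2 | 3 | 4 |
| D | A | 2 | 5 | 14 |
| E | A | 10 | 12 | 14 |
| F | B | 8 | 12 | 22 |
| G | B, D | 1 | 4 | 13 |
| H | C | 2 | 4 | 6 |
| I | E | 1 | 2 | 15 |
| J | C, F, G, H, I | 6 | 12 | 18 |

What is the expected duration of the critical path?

te_A = (8 + 4·11 + 26)/6 = 78/6 = 13
te_B = (2 + 4·4 + 18)/6 = 36/6 = 6
te_C = (2 + 4·3 + 4)/6 = 18/6 = 3
te_D = (2 + 4·5 + 14)/6 = 36/6 = 6
te_E = (10 + 4·12 + 14)/6 = 72/6 = 12
te_F = (8 + 4·12 + 22)/6 = 78/6 = 13
te_G = (1 + 4·4 + 13)/6 = 30/6 = 5
te_H = (2 + 4·4 + 6)/6 = 24/6 = 4
te_I = (1 + 4·2 + 15)/6 = 24/6 = 4
te_J = (6 + 4·12 + 18)/6 = 72/6 = 12

Forward pass:
ES_A = 0; EF_A = 13
ES_B = 13; EF_B = 13+6 = 19
ES_C = 13; EF_C = 13+3 = 16
ES_D = 13; EF_D = 13+6 = 19
ES_E = 13; EF_E = 13+12 = 25
ES_F = 19; EF_F = 19+13 = 32
ES_G = max(EF_B=19, EF_D=19) = 19; EF_G = 19+5 = 24
ES_H = 16; EF_H = 16+4 = 20
ES_I = 25; EF_I = 25+4 = 29
ES_J = max(EF_C=16, EF_F=32, EF_G=24, EF_H=20, EF_I=29) = 32; EF_J = 32+12 = 44
Expected project duration μ = 44 weeks. Critical path: A → B → F → J.

44 weeks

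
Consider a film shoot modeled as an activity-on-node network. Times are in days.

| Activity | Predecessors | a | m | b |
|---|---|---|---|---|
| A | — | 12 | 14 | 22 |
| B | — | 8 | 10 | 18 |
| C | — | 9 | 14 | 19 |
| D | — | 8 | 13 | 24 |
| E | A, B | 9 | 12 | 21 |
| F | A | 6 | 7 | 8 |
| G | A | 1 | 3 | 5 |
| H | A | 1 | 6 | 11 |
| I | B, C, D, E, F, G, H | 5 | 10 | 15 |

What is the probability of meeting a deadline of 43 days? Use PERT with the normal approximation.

0.947

te_A = (12 + 4·14 + 22)/6 = 90/6 = 15; σ²_A = ((22−12)/6)² = 2.778
te_B = (8 + 4·10 + 18)/6 = 66/6 = 11; σ²_B = ((18−8)/6)² = 2.778
te_C = (9 + 4·14 + 19)/6 = 84/6 = 14; σ²_C = ((19−9)/6)² = 2.778
te_D = (8 + 4·13 + 24)/6 = 84/6 = 14; σ²_D = ((24−8)/6)² = 7.111
te_E = (9 + 4·12 + 21)/6 = 78/6 = 13; σ²_E = ((21−9)/6)² = 4.000
te_F = (6 + 4·7 + 8)/6 = 42/6 = 7; σ²_F = ((8−6)/6)² = 0.111
te_G = (1 + 4·3 + 5)/6 = 18/6 = 3; σ²_G = ((5−1)/6)² = 0.444
te_H = (1 + 4·6 + 11)/6 = 36/6 = 6; σ²_H = ((11−1)/6)² = 2.778
te_I = (5 + 4·10 + 15)/6 = 60/6 = 10; σ²_I = ((15−5)/6)² = 2.778

Forward pass:
ES_A = 0; EF_A = 15
ES_B = 0; EF_B = 11
ES_C = 0; EF_C = 14
ES_D = 0; EF_D = 14
ES_E = max(EF_A=15, EF_B=11) = 15; EF_E = 15+13 = 28
ES_F = 15; EF_F = 15+7 = 22
ES_G = 15; EF_G = 15+3 = 18
ES_H = 15; EF_H = 15+6 = 21
ES_I = max(EF_B=11, EF_C=14, EF_D=14, EF_E=28, EF_F=22, EF_G=18, EF_H=21) = 28; EF_I = 28+10 = 38
Expected project duration μ = 38 days. Critical path: A → E → I.

Variance along critical path = 2.778 + 4.000 + 2.778 = 9.556; σ = √9.556 = 3.091 days.
Z = (43 − 38) / 3.091 = 1.617
P(T ≤ 43) = Φ(1.617) ≈ 0.947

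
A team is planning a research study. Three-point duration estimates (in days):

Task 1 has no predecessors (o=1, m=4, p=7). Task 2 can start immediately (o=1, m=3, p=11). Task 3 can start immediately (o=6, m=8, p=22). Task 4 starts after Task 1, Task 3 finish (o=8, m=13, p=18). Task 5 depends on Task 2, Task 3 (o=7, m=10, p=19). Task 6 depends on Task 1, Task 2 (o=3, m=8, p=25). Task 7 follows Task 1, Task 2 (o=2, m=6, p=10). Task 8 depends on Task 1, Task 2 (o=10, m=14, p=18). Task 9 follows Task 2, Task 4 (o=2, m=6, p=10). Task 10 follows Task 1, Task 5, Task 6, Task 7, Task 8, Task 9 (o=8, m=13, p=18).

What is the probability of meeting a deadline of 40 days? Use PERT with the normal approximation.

te_Task 1 = (1 + 4·4 + 7)/6 = 24/6 = 4; σ²_Task 1 = ((7−1)/6)² = 1.000
te_Task 2 = (1 + 4·3 + 11)/6 = 24/6 = 4; σ²_Task 2 = ((11−1)/6)² = 2.778
te_Task 3 = (6 + 4·8 + 22)/6 = 60/6 = 10; σ²_Task 3 = ((22−6)/6)² = 7.111
te_Task 4 = (8 + 4·13 + 18)/6 = 78/6 = 13; σ²_Task 4 = ((18−8)/6)² = 2.778
te_Task 5 = (7 + 4·10 + 19)/6 = 66/6 = 11; σ²_Task 5 = ((19−7)/6)² = 4.000
te_Task 6 = (3 + 4·8 + 25)/6 = 60/6 = 10; σ²_Task 6 = ((25−3)/6)² = 13.444
te_Task 7 = (2 + 4·6 + 10)/6 = 36/6 = 6; σ²_Task 7 = ((10−2)/6)² = 1.778
te_Task 8 = (10 + 4·14 + 18)/6 = 84/6 = 14; σ²_Task 8 = ((18−10)/6)² = 1.778
te_Task 9 = (2 + 4·6 + 10)/6 = 36/6 = 6; σ²_Task 9 = ((10−2)/6)² = 1.778
te_Task 10 = (8 + 4·13 + 18)/6 = 78/6 = 13; σ²_Task 10 = ((18−8)/6)² = 2.778

Forward pass:
ES_Task 1 = 0; EF_Task 1 = 4
ES_Task 2 = 0; EF_Task 2 = 4
ES_Task 3 = 0; EF_Task 3 = 10
ES_Task 4 = max(EF_Task 1=4, EF_Task 3=10) = 10; EF_Task 4 = 10+13 = 23
ES_Task 5 = max(EF_Task 2=4, EF_Task 3=10) = 10; EF_Task 5 = 10+11 = 21
ES_Task 6 = max(EF_Task 1=4, EF_Task 2=4) = 4; EF_Task 6 = 4+10 = 14
ES_Task 7 = max(EF_Task 1=4, EF_Task 2=4) = 4; EF_Task 7 = 4+6 = 10
ES_Task 8 = max(EF_Task 1=4, EF_Task 2=4) = 4; EF_Task 8 = 4+14 = 18
ES_Task 9 = max(EF_Task 2=4, EF_Task 4=23) = 23; EF_Task 9 = 23+6 = 29
ES_Task 10 = max(EF_Task 1=4, EF_Task 5=21, EF_Task 6=14, EF_Task 7=10, EF_Task 8=18, EF_Task 9=29) = 29; EF_Task 10 = 29+13 = 42
Expected project duration μ = 42 days. Critical path: Task 3 → Task 4 → Task 9 → Task 10.

Variance along critical path = 7.111 + 2.778 + 1.778 + 2.778 = 14.444; σ = √14.444 = 3.801 days.
Z = (40 − 42) / 3.801 = -0.526
P(T ≤ 40) = Φ(-0.526) ≈ 0.299

0.299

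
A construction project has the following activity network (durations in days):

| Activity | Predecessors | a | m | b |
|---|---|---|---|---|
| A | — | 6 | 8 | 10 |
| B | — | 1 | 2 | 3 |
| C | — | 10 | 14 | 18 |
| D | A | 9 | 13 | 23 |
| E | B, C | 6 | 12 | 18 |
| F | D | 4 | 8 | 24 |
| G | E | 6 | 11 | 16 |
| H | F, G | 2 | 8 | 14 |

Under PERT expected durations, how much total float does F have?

5 days

te_A = (6 + 4·8 + 10)/6 = 48/6 = 8
te_B = (1 + 4·2 + 3)/6 = 12/6 = 2
te_C = (10 + 4·14 + 18)/6 = 84/6 = 14
te_D = (9 + 4·13 + 23)/6 = 84/6 = 14
te_E = (6 + 4·12 + 18)/6 = 72/6 = 12
te_F = (4 + 4·8 + 24)/6 = 60/6 = 10
te_G = (6 + 4·11 + 16)/6 = 66/6 = 11
te_H = (2 + 4·8 + 14)/6 = 48/6 = 8

Forward pass:
ES_A = 0; EF_A = 8
ES_B = 0; EF_B = 2
ES_C = 0; EF_C = 14
ES_D = 8; EF_D = 8+14 = 22
ES_E = max(EF_B=2, EF_C=14) = 14; EF_E = 14+12 = 26
ES_F = 22; EF_F = 22+10 = 32
ES_G = 26; EF_G = 26+11 = 37
ES_H = max(EF_F=32, EF_G=37) = 37; EF_H = 37+8 = 45
Expected project duration μ = 45 days. Critical path: C → E → G → H.

Backward pass:
LF_H = 45; LS_H = 45−8 = 37
LF_G = LS_H = 37; LS_G = 37−11 = 26
LF_F = LS_H = 37; LS_F = 37−10 = 27
LF_E = LS_G = 26; LS_E = 26−12 = 14
LF_D = LS_F = 27; LS_D = 27−14 = 13
LF_C = LS_E = 14; LS_C = 14−14 = 0
LF_B = LS_E = 14; LS_B = 14−2 = 12
LF_A = LS_D = 13; LS_A = 13−8 = 5
Slack_F = LS_F − ES_F = 27 − 22 = 5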